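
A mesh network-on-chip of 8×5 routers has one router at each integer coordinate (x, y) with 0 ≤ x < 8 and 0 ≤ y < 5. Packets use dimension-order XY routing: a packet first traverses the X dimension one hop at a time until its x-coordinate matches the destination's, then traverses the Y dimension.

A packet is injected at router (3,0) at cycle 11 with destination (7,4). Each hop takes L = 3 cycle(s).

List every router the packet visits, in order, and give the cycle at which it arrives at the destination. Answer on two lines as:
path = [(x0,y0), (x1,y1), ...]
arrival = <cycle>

path = [(3,0), (4,0), (5,0), (6,0), (7,0), (7,1), (7,2), (7,3), (7,4)]
arrival = 35

[0] x=3 y=0 t=11
[1] x=4 y=0 t=14 →E
[2] x=5 y=0 t=17 →E
[3] x=6 y=0 t=20 →E
[4] x=7 y=0 t=23 →E
[5] x=7 y=1 t=26 →N
[6] x=7 y=2 t=29 →N
[7] x=7 y=3 t=32 →N
[8] x=7 y=4 t=35 →N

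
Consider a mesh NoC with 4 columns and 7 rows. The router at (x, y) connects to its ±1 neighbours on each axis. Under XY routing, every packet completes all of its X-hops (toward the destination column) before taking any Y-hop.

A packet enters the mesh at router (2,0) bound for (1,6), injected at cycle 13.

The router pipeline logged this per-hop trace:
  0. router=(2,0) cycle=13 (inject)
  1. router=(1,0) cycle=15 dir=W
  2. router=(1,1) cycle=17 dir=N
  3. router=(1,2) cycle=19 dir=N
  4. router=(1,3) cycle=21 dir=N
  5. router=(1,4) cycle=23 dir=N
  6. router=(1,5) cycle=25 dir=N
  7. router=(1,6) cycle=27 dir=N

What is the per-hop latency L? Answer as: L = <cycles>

L = 2

From hop 0 (13) to hop 1 (15): +2 cycles.
One hop costs L cycles, so L = 2.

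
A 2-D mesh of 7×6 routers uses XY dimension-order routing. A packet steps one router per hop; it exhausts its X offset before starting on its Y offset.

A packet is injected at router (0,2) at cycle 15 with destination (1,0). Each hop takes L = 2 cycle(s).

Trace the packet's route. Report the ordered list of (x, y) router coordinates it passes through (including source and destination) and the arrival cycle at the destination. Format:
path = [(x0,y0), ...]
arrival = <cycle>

path = [(0,2), (1,2), (1,1), (1,0)]
arrival = 21

t=15: at (0,2)
t=17: at (1,2) after E
t=19: at (1,1) after S
t=21: at (1,0) after S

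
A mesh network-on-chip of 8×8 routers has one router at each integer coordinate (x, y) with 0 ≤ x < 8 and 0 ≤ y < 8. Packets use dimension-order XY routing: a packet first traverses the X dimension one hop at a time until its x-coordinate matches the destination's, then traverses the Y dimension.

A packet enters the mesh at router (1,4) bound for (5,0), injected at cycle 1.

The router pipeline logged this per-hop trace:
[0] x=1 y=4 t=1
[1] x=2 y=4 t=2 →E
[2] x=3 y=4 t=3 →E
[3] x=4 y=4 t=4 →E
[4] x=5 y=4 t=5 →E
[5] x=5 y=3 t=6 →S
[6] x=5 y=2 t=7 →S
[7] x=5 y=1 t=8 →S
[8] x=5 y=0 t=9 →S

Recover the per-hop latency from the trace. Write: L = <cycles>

L = 1

Δcyc across hop 0→1: 2 − 1 = 1.
Each hop adds L, hence L = 1.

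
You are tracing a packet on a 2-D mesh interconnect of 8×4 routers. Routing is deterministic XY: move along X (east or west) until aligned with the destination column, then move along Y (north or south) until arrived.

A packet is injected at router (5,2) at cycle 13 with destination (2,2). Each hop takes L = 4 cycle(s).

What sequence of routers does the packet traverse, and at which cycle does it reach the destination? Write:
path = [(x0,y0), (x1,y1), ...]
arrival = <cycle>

hop 0: (5,2) @ cyc 13
hop 1: (4,2) @ cyc 17  [W]
hop 2: (3,2) @ cyc 21  [W]
hop 3: (2,2) @ cyc 25  [W]

path = [(5,2), (4,2), (3,2), (2,2)]
arrival = 25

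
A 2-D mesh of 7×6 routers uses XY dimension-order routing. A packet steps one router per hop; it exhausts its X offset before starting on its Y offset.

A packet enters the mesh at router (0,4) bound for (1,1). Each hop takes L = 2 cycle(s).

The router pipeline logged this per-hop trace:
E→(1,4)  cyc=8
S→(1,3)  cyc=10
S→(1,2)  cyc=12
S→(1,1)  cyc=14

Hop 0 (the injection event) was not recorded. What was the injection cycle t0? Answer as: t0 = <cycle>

At hop 1 the cycle is 8; in general cyc_k = t0 + kL.
Therefore t0 = 8 − L = 6.

t0 = 6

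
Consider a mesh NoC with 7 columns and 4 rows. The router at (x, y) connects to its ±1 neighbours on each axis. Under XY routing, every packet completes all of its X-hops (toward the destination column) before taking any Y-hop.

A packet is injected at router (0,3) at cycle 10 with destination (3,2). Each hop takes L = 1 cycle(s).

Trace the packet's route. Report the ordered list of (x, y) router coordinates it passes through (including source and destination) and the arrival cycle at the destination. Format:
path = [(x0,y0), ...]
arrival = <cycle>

path = [(0,3), (1,3), (2,3), (3,3), (3,2)]
arrival = 14

[0] x=0 y=3 t=10
[1] x=1 y=3 t=11 →E
[2] x=2 y=3 t=12 →E
[3] x=3 y=3 t=13 →E
[4] x=3 y=2 t=14 →S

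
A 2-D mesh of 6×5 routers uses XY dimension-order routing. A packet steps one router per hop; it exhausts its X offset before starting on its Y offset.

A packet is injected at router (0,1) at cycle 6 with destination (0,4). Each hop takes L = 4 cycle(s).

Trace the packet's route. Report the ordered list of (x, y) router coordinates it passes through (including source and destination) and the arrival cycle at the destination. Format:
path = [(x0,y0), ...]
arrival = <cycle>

#0 — 0,1 | c6
#1 — 0,2 | c10 | N
#2 — 0,3 | c14 | N
#3 — 0,4 | c18 | N

path = [(0,1), (0,2), (0,3), (0,4)]
arrival = 18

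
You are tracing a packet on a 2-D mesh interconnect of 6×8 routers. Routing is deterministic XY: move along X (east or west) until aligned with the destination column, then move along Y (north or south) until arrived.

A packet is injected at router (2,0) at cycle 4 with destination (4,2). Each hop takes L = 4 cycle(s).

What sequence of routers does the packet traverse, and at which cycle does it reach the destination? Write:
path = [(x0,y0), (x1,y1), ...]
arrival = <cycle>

src (2,0)  cyc=4
E→(3,0)  cyc=8
E→(4,0)  cyc=12
N→(4,1)  cyc=16
N→(4,2)  cyc=20

path = [(2,0), (3,0), (4,0), (4,1), (4,2)]
arrival = 20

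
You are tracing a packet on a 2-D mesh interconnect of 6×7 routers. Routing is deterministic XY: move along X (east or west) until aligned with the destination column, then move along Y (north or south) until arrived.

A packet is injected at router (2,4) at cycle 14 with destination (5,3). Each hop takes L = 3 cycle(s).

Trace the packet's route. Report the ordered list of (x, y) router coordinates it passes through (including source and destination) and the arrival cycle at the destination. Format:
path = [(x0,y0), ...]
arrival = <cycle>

src (2,4)  cyc=14
E→(3,4)  cyc=17
E→(4,4)  cyc=20
E→(5,4)  cyc=23
S→(5,3)  cyc=26

path = [(2,4), (3,4), (4,4), (5,4), (5,3)]
arrival = 26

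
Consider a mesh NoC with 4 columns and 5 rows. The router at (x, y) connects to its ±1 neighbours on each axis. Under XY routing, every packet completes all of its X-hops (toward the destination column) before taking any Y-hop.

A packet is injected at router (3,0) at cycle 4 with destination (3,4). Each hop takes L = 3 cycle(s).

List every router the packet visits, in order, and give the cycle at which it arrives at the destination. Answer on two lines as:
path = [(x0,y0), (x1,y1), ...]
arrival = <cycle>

path = [(3,0), (3,1), (3,2), (3,3), (3,4)]
arrival = 16

  0. router=(3,0) cycle=4 (inject)
  1. router=(3,1) cycle=7 dir=N
  2. router=(3,2) cycle=10 dir=N
  3. router=(3,3) cycle=13 dir=N
  4. router=(3,4) cycle=16 dir=N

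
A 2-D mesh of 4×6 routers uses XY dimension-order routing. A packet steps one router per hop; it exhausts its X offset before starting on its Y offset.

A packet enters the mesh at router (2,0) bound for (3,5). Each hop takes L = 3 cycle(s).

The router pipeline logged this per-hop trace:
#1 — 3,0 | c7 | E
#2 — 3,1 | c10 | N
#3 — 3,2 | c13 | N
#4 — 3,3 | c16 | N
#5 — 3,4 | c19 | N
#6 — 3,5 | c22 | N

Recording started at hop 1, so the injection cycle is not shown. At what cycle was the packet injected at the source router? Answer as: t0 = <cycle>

t0 = 4

Hop 1 reached at cycle 7; hop k is at t0 + k·L.
t0 = cyc[1] − L = 7 − 3 = 4.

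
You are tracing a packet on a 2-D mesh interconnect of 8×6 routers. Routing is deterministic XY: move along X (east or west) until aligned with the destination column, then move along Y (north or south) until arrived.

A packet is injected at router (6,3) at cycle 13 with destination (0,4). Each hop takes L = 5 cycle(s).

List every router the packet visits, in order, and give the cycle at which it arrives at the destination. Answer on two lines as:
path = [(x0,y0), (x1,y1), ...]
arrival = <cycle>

src (6,3)  cyc=13
W→(5,3)  cyc=18
W→(4,3)  cyc=23
W→(3,3)  cyc=28
W→(2,3)  cyc=33
W→(1,3)  cyc=38
W→(0,3)  cyc=43
N→(0,4)  cyc=48

path = [(6,3), (5,3), (4,3), (3,3), (2,3), (1,3), (0,3), (0,4)]
arrival = 48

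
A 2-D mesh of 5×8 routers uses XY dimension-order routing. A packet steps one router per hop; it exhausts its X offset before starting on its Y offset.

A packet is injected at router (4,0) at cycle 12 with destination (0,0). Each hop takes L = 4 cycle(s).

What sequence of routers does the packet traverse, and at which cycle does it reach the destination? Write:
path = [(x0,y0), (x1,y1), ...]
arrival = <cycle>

path = [(4,0), (3,0), (2,0), (1,0), (0,0)]
arrival = 28

[0] x=4 y=0 t=12
[1] x=3 y=0 t=16 →W
[2] x=2 y=0 t=20 →W
[3] x=1 y=0 t=24 →W
[4] x=0 y=0 t=28 →W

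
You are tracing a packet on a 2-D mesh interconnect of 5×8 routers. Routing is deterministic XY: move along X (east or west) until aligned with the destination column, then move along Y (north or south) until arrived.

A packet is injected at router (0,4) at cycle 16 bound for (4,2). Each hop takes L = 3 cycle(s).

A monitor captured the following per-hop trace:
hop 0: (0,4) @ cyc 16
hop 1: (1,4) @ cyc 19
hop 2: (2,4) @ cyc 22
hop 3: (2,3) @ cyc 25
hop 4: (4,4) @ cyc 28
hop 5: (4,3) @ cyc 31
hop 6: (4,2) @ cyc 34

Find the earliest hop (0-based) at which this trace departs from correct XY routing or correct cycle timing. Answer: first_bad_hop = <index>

first_bad_hop = 3

check 1→ d=(1,0) cyc+3: ok
check 2→ d=(1,0) cyc+3: ok
check 3→ d=(0,-1) cyc+3: BAD: Y-move but x=2≠4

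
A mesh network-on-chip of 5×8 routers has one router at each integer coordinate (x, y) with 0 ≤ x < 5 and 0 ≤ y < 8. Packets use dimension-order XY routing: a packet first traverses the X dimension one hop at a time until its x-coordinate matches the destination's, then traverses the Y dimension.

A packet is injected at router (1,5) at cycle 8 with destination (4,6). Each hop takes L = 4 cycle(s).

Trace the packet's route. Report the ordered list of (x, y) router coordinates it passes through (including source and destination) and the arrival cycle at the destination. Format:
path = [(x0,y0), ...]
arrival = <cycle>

t=8: at (1,5)
t=12: at (2,5) after E
t=16: at (3,5) after E
t=20: at (4,5) after E
t=24: at (4,6) after N

path = [(1,5), (2,5), (3,5), (4,5), (4,6)]
arrival = 24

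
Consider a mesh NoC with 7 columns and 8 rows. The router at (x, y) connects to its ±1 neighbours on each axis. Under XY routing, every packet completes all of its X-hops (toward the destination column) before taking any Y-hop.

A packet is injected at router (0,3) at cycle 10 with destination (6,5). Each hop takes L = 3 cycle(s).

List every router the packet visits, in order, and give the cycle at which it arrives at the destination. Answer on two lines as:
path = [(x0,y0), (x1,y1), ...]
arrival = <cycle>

path = [(0,3), (1,3), (2,3), (3,3), (4,3), (5,3), (6,3), (6,4), (6,5)]
arrival = 34

src (0,3)  cyc=10
E→(1,3)  cyc=13
E→(2,3)  cyc=16
E→(3,3)  cyc=19
E→(4,3)  cyc=22
E→(5,3)  cyc=25
E→(6,3)  cyc=28
N→(6,4)  cyc=31
N→(6,5)  cyc=34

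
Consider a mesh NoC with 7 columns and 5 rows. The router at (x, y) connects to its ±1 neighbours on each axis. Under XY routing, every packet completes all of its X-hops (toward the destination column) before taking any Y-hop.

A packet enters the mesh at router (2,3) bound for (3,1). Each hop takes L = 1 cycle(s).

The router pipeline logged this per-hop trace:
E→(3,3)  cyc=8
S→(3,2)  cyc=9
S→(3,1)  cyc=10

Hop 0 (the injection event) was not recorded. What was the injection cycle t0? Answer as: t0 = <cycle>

At hop 1 the cycle is 8; in general cyc_k = t0 + kL.
So t0 = 8 − 1·1 = 7.

t0 = 7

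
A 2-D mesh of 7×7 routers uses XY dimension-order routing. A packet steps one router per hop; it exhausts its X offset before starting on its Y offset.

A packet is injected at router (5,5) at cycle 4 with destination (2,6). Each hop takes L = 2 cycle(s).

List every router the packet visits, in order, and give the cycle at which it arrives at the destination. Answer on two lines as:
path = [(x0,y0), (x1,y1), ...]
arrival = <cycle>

path = [(5,5), (4,5), (3,5), (2,5), (2,6)]
arrival = 12

#0 — 5,5 | c4
#1 — 4,5 | c6 | W
#2 — 3,5 | c8 | W
#3 — 2,5 | c10 | W
#4 — 2,6 | c12 | N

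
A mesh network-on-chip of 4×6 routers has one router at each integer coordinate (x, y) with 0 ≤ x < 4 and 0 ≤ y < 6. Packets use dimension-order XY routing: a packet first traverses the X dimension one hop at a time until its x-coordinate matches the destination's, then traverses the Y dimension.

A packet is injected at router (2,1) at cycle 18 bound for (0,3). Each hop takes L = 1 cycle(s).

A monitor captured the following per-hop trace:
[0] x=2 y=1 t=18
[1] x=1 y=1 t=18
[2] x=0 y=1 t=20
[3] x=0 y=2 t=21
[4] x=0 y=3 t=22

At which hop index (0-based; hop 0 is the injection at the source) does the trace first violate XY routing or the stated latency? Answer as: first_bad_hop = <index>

first_bad_hop = 1

hop 1: step (-1,+0), +0 cyc — BAD: Δcyc=0≠L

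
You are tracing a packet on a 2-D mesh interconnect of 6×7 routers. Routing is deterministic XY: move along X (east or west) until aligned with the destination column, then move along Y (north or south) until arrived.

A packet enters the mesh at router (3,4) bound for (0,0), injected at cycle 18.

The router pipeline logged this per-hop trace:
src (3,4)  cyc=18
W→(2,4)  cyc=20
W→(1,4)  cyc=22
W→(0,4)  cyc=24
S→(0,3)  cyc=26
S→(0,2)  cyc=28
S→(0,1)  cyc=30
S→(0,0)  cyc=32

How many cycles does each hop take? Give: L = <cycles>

L = 2

Between hops 0 and 1 the cycle counter advances 20 − 18 = 2.
Per-hop latency L = Δcyc = 2.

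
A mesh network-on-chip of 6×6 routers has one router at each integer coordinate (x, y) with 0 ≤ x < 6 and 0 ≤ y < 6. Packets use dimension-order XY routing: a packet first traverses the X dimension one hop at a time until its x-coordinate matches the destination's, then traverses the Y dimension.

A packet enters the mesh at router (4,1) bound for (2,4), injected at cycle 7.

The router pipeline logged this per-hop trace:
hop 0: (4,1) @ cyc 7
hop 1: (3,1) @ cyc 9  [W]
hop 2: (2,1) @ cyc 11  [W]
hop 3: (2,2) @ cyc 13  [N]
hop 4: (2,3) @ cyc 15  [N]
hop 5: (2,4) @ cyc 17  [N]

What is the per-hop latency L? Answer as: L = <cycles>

Δcyc across hop 0→1: 9 − 7 = 2.
That increment is L by definition: L = 2.

L = 2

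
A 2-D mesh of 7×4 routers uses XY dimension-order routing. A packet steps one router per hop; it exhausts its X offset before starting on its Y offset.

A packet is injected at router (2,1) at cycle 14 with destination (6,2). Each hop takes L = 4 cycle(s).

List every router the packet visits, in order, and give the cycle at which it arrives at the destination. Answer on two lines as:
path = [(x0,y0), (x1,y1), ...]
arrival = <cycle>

#0 — 2,1 | c14
#1 — 3,1 | c18 | E
#2 — 4,1 | c22 | E
#3 — 5,1 | c26 | E
#4 — 6,1 | c30 | E
#5 — 6,2 | c34 | N

path = [(2,1), (3,1), (4,1), (5,1), (6,1), (6,2)]
arrival = 34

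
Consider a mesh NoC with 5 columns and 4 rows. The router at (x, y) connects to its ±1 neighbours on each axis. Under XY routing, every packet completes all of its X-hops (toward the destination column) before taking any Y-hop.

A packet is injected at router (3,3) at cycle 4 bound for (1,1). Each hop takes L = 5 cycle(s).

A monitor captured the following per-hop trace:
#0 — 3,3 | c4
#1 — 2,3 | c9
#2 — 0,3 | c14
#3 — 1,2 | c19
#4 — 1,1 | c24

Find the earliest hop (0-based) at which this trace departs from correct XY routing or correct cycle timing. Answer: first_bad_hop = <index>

[1] (-1,+0) / 5c ⇒ ok
[2] (-2,+0) / 5c ⇒ BAD: non-unit step

first_bad_hop = 2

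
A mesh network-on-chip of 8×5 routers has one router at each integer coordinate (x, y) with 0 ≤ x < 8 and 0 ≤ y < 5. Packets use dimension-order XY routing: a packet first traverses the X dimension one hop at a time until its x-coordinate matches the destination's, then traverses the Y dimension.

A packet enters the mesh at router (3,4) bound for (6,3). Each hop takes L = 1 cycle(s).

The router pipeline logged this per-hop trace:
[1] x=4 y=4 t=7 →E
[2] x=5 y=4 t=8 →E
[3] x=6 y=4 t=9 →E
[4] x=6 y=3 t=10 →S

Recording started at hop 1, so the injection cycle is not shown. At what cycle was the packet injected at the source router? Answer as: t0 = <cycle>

At hop 1 the cycle is 7; in general cyc_k = t0 + kL.
Subtract one hop: t0 = 7 − 1 = 6.

t0 = 6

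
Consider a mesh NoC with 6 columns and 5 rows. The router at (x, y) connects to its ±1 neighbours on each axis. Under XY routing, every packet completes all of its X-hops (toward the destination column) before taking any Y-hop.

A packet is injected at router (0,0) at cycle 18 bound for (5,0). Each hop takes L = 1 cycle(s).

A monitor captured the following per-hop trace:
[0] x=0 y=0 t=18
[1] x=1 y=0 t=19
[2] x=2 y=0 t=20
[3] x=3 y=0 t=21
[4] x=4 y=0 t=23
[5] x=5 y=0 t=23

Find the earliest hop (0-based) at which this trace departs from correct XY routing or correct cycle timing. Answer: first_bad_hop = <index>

hop 1: step (+1,+0), +1 cyc — ok
hop 2: step (+1,+0), +1 cyc — ok
hop 3: step (+1,+0), +1 cyc — ok
hop 4: step (+1,+0), +2 cyc — BAD: Δcyc=2≠L

first_bad_hop = 4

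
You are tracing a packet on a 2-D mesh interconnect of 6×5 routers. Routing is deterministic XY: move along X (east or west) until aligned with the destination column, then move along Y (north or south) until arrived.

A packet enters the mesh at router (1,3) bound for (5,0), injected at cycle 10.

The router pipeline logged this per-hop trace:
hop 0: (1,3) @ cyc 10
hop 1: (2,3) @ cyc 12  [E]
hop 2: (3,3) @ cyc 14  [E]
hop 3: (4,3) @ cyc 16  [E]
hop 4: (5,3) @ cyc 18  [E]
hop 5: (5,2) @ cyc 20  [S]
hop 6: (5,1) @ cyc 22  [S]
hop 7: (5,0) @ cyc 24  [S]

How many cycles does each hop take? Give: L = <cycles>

L = 2

From hop 0 (10) to hop 1 (12): +2 cycles.
That increment is L by definition: L = 2.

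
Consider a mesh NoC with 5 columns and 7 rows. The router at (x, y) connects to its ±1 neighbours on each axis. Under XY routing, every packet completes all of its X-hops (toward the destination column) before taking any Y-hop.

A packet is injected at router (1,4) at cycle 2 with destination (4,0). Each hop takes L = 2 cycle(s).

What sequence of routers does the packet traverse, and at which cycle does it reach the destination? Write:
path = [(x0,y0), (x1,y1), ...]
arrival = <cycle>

t=2: at (1,4)
t=4: at (2,4) after E
t=6: at (3,4) after E
t=8: at (4,4) after E
t=10: at (4,3) after S
t=12: at (4,2) after S
t=14: at (4,1) after S
t=16: at (4,0) after S

path = [(1,4), (2,4), (3,4), (4,4), (4,3), (4,2), (4,1), (4,0)]
arrival = 16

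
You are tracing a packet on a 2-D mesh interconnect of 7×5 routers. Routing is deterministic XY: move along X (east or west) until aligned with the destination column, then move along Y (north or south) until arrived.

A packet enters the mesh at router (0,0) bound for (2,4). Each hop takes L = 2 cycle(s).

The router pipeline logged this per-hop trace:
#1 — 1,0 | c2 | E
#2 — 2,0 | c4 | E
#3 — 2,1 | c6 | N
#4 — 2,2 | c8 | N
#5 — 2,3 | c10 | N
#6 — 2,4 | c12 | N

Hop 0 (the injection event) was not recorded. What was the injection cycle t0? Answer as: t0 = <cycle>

t0 = 0

cyc[1] = 2 and cyc[k] = t0 + k·L for every k.
t0 = cyc[1] − L = 2 − 2 = 0.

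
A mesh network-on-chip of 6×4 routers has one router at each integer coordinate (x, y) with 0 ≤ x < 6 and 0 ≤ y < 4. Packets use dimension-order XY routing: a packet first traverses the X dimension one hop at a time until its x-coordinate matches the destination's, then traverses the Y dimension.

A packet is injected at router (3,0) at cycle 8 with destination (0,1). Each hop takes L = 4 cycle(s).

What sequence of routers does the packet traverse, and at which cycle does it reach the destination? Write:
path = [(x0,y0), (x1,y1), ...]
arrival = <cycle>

t=8: at (3,0)
t=12: at (2,0) after W
t=16: at (1,0) after W
t=20: at (0,0) after W
t=24: at (0,1) after N

path = [(3,0), (2,0), (1,0), (0,0), (0,1)]
arrival = 24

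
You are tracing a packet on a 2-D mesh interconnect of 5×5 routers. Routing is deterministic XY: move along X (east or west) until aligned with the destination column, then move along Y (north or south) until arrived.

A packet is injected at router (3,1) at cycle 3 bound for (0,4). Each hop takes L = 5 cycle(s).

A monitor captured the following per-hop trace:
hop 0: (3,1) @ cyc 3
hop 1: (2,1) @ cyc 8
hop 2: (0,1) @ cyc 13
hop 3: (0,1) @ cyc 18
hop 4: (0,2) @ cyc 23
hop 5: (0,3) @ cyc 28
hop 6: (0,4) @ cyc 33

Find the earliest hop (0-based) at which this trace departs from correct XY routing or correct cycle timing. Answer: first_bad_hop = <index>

first_bad_hop = 2

check 1→ d=(-1,0) cyc+5: ok
check 2→ d=(-2,0) cyc+5: BAD: non-unit step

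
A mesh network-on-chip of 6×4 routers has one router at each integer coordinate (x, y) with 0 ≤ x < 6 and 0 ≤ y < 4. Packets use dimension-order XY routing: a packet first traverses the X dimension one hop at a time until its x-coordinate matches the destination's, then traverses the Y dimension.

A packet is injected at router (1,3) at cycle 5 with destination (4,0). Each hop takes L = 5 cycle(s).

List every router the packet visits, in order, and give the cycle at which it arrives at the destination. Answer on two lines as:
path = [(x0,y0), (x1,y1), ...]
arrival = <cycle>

hop 0: (1,3) @ cyc 5
hop 1: (2,3) @ cyc 10  [E]
hop 2: (3,3) @ cyc 15  [E]
hop 3: (4,3) @ cyc 20  [E]
hop 4: (4,2) @ cyc 25  [S]
hop 5: (4,1) @ cyc 30  [S]
hop 6: (4,0) @ cyc 35  [S]

path = [(1,3), (2,3), (3,3), (4,3), (4,2), (4,1), (4,0)]
arrival = 35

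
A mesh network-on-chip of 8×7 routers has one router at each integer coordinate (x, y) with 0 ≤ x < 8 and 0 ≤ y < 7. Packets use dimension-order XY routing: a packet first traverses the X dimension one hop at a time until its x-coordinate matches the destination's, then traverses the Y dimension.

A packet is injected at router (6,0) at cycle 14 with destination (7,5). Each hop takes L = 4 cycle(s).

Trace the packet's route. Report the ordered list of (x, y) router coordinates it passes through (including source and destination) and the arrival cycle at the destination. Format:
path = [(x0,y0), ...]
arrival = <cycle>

[0] x=6 y=0 t=14
[1] x=7 y=0 t=18 →E
[2] x=7 y=1 t=22 →N
[3] x=7 y=2 t=26 →N
[4] x=7 y=3 t=30 →N
[5] x=7 y=4 t=34 →N
[6] x=7 y=5 t=38 →N

path = [(6,0), (7,0), (7,1), (7,2), (7,3), (7,4), (7,5)]
arrival = 38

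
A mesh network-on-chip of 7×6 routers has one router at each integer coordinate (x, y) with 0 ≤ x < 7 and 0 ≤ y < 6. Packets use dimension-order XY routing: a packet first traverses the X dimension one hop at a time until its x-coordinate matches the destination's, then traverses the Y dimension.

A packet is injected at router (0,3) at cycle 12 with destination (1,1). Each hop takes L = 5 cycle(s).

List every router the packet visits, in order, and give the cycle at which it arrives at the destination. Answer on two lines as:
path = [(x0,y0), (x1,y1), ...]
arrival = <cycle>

path = [(0,3), (1,3), (1,2), (1,1)]
arrival = 27

hop 0: (0,3) @ cyc 12
hop 1: (1,3) @ cyc 17  [E]
hop 2: (1,2) @ cyc 22  [S]
hop 3: (1,1) @ cyc 27  [S]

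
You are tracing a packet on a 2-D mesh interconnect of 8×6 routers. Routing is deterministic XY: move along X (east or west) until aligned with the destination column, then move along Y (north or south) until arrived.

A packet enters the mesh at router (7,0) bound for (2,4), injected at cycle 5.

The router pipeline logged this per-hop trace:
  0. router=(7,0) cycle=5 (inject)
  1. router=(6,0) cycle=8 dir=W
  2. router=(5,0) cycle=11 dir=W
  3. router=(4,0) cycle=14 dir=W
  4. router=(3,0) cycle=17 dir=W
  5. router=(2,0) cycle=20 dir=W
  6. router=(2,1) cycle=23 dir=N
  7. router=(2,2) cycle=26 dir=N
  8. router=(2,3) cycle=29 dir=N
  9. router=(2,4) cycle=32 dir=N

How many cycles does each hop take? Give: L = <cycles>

L = 3

From hop 0 (5) to hop 1 (8): +3 cycles.
One hop costs L cycles, so L = 3.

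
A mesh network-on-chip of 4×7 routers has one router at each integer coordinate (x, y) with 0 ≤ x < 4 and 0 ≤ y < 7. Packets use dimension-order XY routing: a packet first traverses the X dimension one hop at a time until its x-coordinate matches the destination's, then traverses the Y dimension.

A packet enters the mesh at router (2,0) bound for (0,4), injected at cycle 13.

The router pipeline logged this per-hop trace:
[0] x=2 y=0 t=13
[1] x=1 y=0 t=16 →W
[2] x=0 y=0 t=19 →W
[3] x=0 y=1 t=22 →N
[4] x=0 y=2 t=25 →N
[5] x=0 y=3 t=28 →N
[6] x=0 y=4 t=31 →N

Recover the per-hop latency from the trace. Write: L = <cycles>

L = 3

From hop 0 (13) to hop 1 (16): +3 cycles.
One hop costs L cycles, so L = 3.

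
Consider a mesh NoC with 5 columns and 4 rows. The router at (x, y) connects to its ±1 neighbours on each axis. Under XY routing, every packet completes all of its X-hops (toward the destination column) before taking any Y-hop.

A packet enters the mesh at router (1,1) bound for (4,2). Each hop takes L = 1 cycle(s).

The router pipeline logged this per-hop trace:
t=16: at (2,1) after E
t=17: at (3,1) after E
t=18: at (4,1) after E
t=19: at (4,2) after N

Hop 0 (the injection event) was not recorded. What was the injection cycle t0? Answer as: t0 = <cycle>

t0 = 15

At hop 1 the cycle is 16; in general cyc_k = t0 + kL.
So t0 = 16 − 1·1 = 15.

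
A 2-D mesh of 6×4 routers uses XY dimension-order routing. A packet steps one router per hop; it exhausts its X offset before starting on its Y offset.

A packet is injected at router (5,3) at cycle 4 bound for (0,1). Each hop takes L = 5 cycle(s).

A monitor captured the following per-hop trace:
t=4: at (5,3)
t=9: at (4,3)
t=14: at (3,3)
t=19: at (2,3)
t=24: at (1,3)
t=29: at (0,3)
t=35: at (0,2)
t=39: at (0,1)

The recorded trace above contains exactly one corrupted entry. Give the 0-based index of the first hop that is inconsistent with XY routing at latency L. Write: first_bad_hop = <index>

hop 1: step (-1,+0), +5 cyc — ok
hop 2: step (-1,+0), +5 cyc — ok
hop 3: step (-1,+0), +5 cyc — ok
hop 4: step (-1,+0), +5 cyc — ok
hop 5: step (-1,+0), +5 cyc — ok
hop 6: step (+0,-1), +6 cyc — BAD: Δcyc=6≠L

first_bad_hop = 6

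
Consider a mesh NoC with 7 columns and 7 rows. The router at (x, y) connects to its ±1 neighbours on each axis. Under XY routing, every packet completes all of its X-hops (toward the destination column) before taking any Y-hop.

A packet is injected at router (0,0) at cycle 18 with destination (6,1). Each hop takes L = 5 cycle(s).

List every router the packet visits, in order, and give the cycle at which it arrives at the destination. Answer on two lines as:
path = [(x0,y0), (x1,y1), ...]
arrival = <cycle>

src (0,0)  cyc=18
E→(1,0)  cyc=23
E→(2,0)  cyc=28
E→(3,0)  cyc=33
E→(4,0)  cyc=38
E→(5,0)  cyc=43
E→(6,0)  cyc=48
N→(6,1)  cyc=53

path = [(0,0), (1,0), (2,0), (3,0), (4,0), (5,0), (6,0), (6,1)]
arrival = 53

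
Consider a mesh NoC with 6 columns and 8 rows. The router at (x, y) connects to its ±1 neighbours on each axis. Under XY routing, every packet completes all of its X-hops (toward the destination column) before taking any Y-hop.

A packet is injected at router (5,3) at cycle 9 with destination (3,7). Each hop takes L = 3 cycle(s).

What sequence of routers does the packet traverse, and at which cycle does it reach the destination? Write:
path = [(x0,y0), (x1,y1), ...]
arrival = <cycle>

path = [(5,3), (4,3), (3,3), (3,4), (3,5), (3,6), (3,7)]
arrival = 27

src (5,3)  cyc=9
W→(4,3)  cyc=12
W→(3,3)  cyc=15
N→(3,4)  cyc=18
N→(3,5)  cyc=21
N→(3,6)  cyc=24
N→(3,7)  cyc=27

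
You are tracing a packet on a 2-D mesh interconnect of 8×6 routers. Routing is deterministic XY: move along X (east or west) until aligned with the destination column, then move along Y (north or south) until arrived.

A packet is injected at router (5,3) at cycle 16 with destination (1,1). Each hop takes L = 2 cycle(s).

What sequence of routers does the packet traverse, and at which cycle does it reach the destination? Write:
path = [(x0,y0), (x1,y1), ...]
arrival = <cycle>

  0. router=(5,3) cycle=16 (inject)
  1. router=(4,3) cycle=18 dir=W
  2. router=(3,3) cycle=20 dir=W
  3. router=(2,3) cycle=22 dir=W
  4. router=(1,3) cycle=24 dir=W
  5. router=(1,2) cycle=26 dir=S
  6. router=(1,1) cycle=28 dir=S

path = [(5,3), (4,3), (3,3), (2,3), (1,3), (1,2), (1,1)]
arrival = 28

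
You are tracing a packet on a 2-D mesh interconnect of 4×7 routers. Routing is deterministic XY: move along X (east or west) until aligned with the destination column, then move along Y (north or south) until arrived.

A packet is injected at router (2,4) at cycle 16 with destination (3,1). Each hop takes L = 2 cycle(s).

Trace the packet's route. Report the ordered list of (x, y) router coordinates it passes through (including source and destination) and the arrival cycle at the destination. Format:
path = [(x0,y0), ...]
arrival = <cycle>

[0] x=2 y=4 t=16
[1] x=3 y=4 t=18 →E
[2] x=3 y=3 t=20 →S
[3] x=3 y=2 t=22 →S
[4] x=3 y=1 t=24 →S

path = [(2,4), (3,4), (3,3), (3,2), (3,1)]
arrival = 24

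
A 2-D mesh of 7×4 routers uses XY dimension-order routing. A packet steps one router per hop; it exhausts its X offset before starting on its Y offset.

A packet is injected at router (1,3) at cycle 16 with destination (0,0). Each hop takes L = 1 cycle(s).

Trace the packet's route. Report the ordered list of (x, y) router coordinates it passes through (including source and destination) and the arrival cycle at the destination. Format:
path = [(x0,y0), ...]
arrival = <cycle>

path = [(1,3), (0,3), (0,2), (0,1), (0,0)]
arrival = 20

src (1,3)  cyc=16
W→(0,3)  cyc=17
S→(0,2)  cyc=18
S→(0,1)  cyc=19
S→(0,0)  cyc=20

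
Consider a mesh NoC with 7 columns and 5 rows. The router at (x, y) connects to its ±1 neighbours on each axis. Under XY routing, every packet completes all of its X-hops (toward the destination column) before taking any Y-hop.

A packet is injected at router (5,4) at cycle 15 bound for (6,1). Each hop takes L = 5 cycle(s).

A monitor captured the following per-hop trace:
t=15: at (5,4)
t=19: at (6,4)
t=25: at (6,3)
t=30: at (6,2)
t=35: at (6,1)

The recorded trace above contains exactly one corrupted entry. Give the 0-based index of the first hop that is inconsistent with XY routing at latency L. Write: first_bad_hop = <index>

first_bad_hop = 1

[1] (+1,+0) / 4c ⇒ BAD: Δcyc=4≠L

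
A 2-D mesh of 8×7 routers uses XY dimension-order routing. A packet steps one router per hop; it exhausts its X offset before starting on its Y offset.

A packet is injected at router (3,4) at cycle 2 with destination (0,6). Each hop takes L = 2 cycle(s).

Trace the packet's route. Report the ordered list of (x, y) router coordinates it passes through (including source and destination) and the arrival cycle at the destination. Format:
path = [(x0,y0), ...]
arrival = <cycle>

path = [(3,4), (2,4), (1,4), (0,4), (0,5), (0,6)]
arrival = 12

#0 — 3,4 | c2
#1 — 2,4 | c4 | W
#2 — 1,4 | c6 | W
#3 — 0,4 | c8 | W
#4 — 0,5 | c10 | N
#5 — 0,6 | c12 | N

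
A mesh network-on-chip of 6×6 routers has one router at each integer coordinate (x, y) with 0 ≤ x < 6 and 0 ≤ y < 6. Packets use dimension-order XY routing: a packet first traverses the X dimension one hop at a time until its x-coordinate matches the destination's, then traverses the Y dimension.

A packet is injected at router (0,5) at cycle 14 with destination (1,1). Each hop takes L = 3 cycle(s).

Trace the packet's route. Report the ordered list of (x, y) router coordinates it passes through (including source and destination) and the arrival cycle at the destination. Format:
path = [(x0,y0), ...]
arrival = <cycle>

path = [(0,5), (1,5), (1,4), (1,3), (1,2), (1,1)]
arrival = 29

src (0,5)  cyc=14
E→(1,5)  cyc=17
S→(1,4)  cyc=20
S→(1,3)  cyc=23
S→(1,2)  cyc=26
S→(1,1)  cyc=29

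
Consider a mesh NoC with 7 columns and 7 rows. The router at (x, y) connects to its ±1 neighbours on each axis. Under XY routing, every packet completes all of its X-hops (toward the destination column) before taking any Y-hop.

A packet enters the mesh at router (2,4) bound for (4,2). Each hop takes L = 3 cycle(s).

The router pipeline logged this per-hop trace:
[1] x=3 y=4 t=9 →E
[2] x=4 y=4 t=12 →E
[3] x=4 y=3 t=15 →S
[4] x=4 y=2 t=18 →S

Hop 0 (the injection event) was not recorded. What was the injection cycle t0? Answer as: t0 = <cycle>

At hop 1 the cycle is 9; in general cyc_k = t0 + kL.
t0 = cyc[1] − L = 9 − 3 = 6.

t0 = 6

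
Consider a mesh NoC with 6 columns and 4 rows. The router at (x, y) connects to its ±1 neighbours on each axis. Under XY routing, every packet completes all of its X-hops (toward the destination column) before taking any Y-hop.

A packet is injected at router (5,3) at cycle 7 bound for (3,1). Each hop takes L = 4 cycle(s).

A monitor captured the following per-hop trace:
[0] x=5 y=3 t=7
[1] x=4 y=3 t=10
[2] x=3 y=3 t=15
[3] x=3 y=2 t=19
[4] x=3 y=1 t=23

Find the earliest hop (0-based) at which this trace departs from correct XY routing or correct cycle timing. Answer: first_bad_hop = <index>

[1] (-1,+0) / 3c ⇒ BAD: Δcyc=3≠L

first_bad_hop = 1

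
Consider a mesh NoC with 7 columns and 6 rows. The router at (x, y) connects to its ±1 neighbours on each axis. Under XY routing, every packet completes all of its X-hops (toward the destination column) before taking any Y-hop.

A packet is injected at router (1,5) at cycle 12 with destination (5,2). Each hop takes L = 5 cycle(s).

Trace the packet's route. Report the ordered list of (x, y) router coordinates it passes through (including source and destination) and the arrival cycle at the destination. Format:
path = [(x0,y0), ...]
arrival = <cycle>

[0] x=1 y=5 t=12
[1] x=2 y=5 t=17 →E
[2] x=3 y=5 t=22 →E
[3] x=4 y=5 t=27 →E
[4] x=5 y=5 t=32 →E
[5] x=5 y=4 t=37 →S
[6] x=5 y=3 t=42 →S
[7] x=5 y=2 t=47 →S

path = [(1,5), (2,5), (3,5), (4,5), (5,5), (5,4), (5,3), (5,2)]
arrival = 47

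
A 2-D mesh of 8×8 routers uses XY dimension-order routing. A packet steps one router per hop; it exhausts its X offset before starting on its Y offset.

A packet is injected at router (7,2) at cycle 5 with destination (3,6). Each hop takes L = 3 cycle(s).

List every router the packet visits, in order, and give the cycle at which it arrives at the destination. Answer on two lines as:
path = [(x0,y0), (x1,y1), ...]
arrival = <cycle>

path = [(7,2), (6,2), (5,2), (4,2), (3,2), (3,3), (3,4), (3,5), (3,6)]
arrival = 29

  0. router=(7,2) cycle=5 (inject)
  1. router=(6,2) cycle=8 dir=W
  2. router=(5,2) cycle=11 dir=W
  3. router=(4,2) cycle=14 dir=W
  4. router=(3,2) cycle=17 dir=W
  5. router=(3,3) cycle=20 dir=N
  6. router=(3,4) cycle=23 dir=N
  7. router=(3,5) cycle=26 dir=N
  8. router=(3,6) cycle=29 dir=N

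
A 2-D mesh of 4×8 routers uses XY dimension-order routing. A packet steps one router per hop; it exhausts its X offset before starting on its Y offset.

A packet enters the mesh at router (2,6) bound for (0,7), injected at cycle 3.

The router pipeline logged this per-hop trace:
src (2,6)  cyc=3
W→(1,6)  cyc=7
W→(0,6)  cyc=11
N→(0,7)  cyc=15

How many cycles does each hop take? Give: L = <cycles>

L = 4

Δcyc across hop 0→1: 7 − 3 = 4.
Per-hop latency L = Δcyc = 4.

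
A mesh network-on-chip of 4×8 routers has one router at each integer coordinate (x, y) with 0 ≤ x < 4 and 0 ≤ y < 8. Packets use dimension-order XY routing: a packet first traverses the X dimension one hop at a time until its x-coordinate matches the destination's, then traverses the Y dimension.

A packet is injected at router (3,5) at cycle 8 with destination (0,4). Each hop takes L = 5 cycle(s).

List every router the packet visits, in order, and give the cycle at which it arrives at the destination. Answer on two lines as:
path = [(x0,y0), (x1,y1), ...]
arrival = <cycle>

hop 0: (3,5) @ cyc 8
hop 1: (2,5) @ cyc 13  [W]
hop 2: (1,5) @ cyc 18  [W]
hop 3: (0,5) @ cyc 23  [W]
hop 4: (0,4) @ cyc 28  [S]

path = [(3,5), (2,5), (1,5), (0,5), (0,4)]
arrival = 28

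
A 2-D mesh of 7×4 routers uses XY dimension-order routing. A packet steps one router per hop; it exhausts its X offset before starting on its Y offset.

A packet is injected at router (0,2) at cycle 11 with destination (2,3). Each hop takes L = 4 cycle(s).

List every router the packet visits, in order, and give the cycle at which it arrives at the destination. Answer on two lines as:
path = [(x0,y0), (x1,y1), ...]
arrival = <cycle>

t=11: at (0,2)
t=15: at (1,2) after E
t=19: at (2,2) after E
t=23: at (2,3) after N

path = [(0,2), (1,2), (2,2), (2,3)]
arrival = 23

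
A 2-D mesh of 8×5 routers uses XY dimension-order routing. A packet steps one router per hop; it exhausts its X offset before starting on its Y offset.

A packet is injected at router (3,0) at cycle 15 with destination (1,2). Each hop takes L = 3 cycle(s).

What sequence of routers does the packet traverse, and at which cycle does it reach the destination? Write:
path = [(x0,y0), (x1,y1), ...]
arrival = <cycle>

#0 — 3,0 | c15
#1 — 2,0 | c18 | W
#2 — 1,0 | c21 | W
#3 — 1,1 | c24 | N
#4 — 1,2 | c27 | N

path = [(3,0), (2,0), (1,0), (1,1), (1,2)]
arrival = 27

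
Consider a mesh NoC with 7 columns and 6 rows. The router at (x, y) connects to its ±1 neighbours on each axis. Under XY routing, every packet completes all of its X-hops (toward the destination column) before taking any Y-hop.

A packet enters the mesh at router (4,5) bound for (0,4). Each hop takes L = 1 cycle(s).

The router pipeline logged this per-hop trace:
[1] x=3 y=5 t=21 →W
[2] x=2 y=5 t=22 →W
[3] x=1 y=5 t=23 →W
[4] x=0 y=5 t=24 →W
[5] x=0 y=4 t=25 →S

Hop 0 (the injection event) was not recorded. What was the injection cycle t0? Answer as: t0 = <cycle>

t0 = 20

At hop 1 the cycle is 21; in general cyc_k = t0 + kL.
t0 = cyc[1] − L = 21 − 1 = 20.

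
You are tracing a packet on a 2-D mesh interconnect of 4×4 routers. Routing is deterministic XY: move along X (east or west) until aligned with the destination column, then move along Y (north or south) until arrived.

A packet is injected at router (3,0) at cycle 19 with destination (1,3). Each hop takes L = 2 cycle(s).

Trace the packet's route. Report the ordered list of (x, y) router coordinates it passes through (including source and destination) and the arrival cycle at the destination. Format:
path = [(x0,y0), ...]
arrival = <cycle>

src (3,0)  cyc=19
W→(2,0)  cyc=21
W→(1,0)  cyc=23
N→(1,1)  cyc=25
N→(1,2)  cyc=27
N→(1,3)  cyc=29

path = [(3,0), (2,0), (1,0), (1,1), (1,2), (1,3)]
arrival = 29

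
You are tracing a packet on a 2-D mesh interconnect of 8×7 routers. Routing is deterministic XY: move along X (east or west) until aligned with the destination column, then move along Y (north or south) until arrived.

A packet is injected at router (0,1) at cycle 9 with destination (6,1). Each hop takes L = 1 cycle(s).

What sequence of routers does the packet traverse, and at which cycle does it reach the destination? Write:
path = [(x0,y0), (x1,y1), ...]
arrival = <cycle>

[0] x=0 y=1 t=9
[1] x=1 y=1 t=10 →E
[2] x=2 y=1 t=11 →E
[3] x=3 y=1 t=12 →E
[4] x=4 y=1 t=13 →E
[5] x=5 y=1 t=14 →E
[6] x=6 y=1 t=15 →E

path = [(0,1), (1,1), (2,1), (3,1), (4,1), (5,1), (6,1)]
arrival = 15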